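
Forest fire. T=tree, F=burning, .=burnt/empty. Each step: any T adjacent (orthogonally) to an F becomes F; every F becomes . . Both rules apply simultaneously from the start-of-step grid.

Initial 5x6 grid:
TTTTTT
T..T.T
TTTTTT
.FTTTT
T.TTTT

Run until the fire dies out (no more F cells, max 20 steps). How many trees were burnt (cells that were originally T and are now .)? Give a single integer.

Step 1: +2 fires, +1 burnt (F count now 2)
Step 2: +4 fires, +2 burnt (F count now 4)
Step 3: +4 fires, +4 burnt (F count now 4)
Step 4: +5 fires, +4 burnt (F count now 5)
Step 5: +4 fires, +5 burnt (F count now 4)
Step 6: +3 fires, +4 burnt (F count now 3)
Step 7: +1 fires, +3 burnt (F count now 1)
Step 8: +0 fires, +1 burnt (F count now 0)
Fire out after step 8
Initially T: 24, now '.': 29
Total burnt (originally-T cells now '.'): 23

Answer: 23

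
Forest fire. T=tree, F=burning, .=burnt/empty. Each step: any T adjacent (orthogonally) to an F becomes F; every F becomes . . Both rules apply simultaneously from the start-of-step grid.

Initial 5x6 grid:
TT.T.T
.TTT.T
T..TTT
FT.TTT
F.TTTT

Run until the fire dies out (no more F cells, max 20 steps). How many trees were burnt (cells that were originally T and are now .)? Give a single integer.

Step 1: +2 fires, +2 burnt (F count now 2)
Step 2: +0 fires, +2 burnt (F count now 0)
Fire out after step 2
Initially T: 20, now '.': 12
Total burnt (originally-T cells now '.'): 2

Answer: 2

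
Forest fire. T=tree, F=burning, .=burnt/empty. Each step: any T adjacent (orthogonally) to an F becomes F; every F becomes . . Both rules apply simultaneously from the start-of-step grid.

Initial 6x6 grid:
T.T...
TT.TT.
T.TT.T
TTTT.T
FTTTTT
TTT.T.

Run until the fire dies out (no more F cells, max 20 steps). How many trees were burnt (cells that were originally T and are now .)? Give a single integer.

Step 1: +3 fires, +1 burnt (F count now 3)
Step 2: +4 fires, +3 burnt (F count now 4)
Step 3: +4 fires, +4 burnt (F count now 4)
Step 4: +5 fires, +4 burnt (F count now 5)
Step 5: +3 fires, +5 burnt (F count now 3)
Step 6: +2 fires, +3 burnt (F count now 2)
Step 7: +2 fires, +2 burnt (F count now 2)
Step 8: +0 fires, +2 burnt (F count now 0)
Fire out after step 8
Initially T: 24, now '.': 35
Total burnt (originally-T cells now '.'): 23

Answer: 23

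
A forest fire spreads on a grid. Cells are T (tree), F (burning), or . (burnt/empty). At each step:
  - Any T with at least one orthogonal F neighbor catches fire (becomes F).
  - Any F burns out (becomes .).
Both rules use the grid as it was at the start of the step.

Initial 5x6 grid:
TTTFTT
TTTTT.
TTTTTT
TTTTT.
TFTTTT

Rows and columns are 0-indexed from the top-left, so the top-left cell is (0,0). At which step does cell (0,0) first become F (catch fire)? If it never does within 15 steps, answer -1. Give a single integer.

Step 1: cell (0,0)='T' (+6 fires, +2 burnt)
Step 2: cell (0,0)='T' (+9 fires, +6 burnt)
Step 3: cell (0,0)='F' (+7 fires, +9 burnt)
  -> target ignites at step 3
Step 4: cell (0,0)='.' (+4 fires, +7 burnt)
Step 5: cell (0,0)='.' (+0 fires, +4 burnt)
  fire out at step 5

3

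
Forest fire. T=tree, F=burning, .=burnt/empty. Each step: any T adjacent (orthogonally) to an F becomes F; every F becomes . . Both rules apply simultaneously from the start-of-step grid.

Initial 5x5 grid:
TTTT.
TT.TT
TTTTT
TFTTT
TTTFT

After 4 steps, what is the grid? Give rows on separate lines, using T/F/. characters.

Step 1: 7 trees catch fire, 2 burn out
  TTTT.
  TT.TT
  TFTTT
  F.FFT
  TFF.F
Step 2: 6 trees catch fire, 7 burn out
  TTTT.
  TF.TT
  F.FFT
  ....F
  F....
Step 3: 4 trees catch fire, 6 burn out
  TFTT.
  F..FT
  ....F
  .....
  .....
Step 4: 4 trees catch fire, 4 burn out
  F.FF.
  ....F
  .....
  .....
  .....

F.FF.
....F
.....
.....
.....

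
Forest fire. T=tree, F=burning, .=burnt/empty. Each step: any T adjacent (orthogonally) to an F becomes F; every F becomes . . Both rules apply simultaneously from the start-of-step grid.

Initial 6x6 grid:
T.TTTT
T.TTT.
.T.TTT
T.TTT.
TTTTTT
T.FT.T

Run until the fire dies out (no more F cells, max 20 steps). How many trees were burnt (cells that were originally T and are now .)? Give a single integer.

Step 1: +2 fires, +1 burnt (F count now 2)
Step 2: +3 fires, +2 burnt (F count now 3)
Step 3: +3 fires, +3 burnt (F count now 3)
Step 4: +5 fires, +3 burnt (F count now 5)
Step 5: +3 fires, +5 burnt (F count now 3)
Step 6: +4 fires, +3 burnt (F count now 4)
Step 7: +2 fires, +4 burnt (F count now 2)
Step 8: +1 fires, +2 burnt (F count now 1)
Step 9: +0 fires, +1 burnt (F count now 0)
Fire out after step 9
Initially T: 26, now '.': 33
Total burnt (originally-T cells now '.'): 23

Answer: 23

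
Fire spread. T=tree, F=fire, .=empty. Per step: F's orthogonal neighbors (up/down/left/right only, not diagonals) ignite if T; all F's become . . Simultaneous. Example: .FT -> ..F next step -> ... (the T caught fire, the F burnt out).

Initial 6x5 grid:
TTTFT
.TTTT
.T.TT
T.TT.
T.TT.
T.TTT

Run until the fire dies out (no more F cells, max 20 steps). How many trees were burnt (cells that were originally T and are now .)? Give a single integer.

Answer: 18

Derivation:
Step 1: +3 fires, +1 burnt (F count now 3)
Step 2: +4 fires, +3 burnt (F count now 4)
Step 3: +4 fires, +4 burnt (F count now 4)
Step 4: +3 fires, +4 burnt (F count now 3)
Step 5: +2 fires, +3 burnt (F count now 2)
Step 6: +2 fires, +2 burnt (F count now 2)
Step 7: +0 fires, +2 burnt (F count now 0)
Fire out after step 7
Initially T: 21, now '.': 27
Total burnt (originally-T cells now '.'): 18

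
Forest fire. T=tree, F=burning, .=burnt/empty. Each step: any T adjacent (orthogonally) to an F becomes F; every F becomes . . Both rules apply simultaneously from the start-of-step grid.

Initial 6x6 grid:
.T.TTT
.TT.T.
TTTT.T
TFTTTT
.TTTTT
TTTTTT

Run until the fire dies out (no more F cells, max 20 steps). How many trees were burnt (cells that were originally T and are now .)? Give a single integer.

Step 1: +4 fires, +1 burnt (F count now 4)
Step 2: +6 fires, +4 burnt (F count now 6)
Step 3: +7 fires, +6 burnt (F count now 7)
Step 4: +3 fires, +7 burnt (F count now 3)
Step 5: +3 fires, +3 burnt (F count now 3)
Step 6: +1 fires, +3 burnt (F count now 1)
Step 7: +0 fires, +1 burnt (F count now 0)
Fire out after step 7
Initially T: 28, now '.': 32
Total burnt (originally-T cells now '.'): 24

Answer: 24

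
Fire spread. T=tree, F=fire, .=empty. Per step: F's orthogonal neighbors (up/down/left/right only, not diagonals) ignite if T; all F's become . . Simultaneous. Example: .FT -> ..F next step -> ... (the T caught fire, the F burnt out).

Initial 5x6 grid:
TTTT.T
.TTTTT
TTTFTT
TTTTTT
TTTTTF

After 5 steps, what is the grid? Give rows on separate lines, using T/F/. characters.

Step 1: 6 trees catch fire, 2 burn out
  TTTT.T
  .TTFTT
  TTF.FT
  TTTFTF
  TTTTF.
Step 2: 8 trees catch fire, 6 burn out
  TTTF.T
  .TF.FT
  TF...F
  TTF.F.
  TTTF..
Step 3: 6 trees catch fire, 8 burn out
  TTF..T
  .F...F
  F.....
  TF....
  TTF...
Step 4: 4 trees catch fire, 6 burn out
  TF...F
  ......
  ......
  F.....
  TF....
Step 5: 2 trees catch fire, 4 burn out
  F.....
  ......
  ......
  ......
  F.....

F.....
......
......
......
F.....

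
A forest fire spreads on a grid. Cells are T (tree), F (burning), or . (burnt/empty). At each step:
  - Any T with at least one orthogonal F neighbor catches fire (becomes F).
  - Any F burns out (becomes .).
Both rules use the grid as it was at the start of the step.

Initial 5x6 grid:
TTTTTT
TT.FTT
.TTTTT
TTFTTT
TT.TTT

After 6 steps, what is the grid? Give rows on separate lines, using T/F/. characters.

Step 1: 6 trees catch fire, 2 burn out
  TTTFTT
  TT..FT
  .TFFTT
  TF.FTT
  TT.TTT
Step 2: 9 trees catch fire, 6 burn out
  TTF.FT
  TT...F
  .F..FT
  F...FT
  TF.FTT
Step 3: 7 trees catch fire, 9 burn out
  TF...F
  TF....
  .....F
  .....F
  F...FT
Step 4: 3 trees catch fire, 7 burn out
  F.....
  F.....
  ......
  ......
  .....F
Step 5: 0 trees catch fire, 3 burn out
  ......
  ......
  ......
  ......
  ......
Step 6: 0 trees catch fire, 0 burn out
  ......
  ......
  ......
  ......
  ......

......
......
......
......
......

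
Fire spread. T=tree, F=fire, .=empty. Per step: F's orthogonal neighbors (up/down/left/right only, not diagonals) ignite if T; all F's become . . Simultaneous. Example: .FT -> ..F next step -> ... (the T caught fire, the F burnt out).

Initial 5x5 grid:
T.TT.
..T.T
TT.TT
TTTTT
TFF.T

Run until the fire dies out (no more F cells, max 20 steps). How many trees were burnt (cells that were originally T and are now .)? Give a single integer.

Step 1: +3 fires, +2 burnt (F count now 3)
Step 2: +3 fires, +3 burnt (F count now 3)
Step 3: +3 fires, +3 burnt (F count now 3)
Step 4: +2 fires, +3 burnt (F count now 2)
Step 5: +1 fires, +2 burnt (F count now 1)
Step 6: +0 fires, +1 burnt (F count now 0)
Fire out after step 6
Initially T: 16, now '.': 21
Total burnt (originally-T cells now '.'): 12

Answer: 12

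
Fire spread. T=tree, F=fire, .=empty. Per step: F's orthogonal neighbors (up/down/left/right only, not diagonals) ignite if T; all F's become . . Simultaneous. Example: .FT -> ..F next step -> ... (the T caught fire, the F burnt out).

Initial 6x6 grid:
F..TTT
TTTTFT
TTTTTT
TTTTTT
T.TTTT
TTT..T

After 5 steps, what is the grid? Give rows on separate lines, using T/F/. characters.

Step 1: 5 trees catch fire, 2 burn out
  ...TFT
  FTTF.F
  TTTTFT
  TTTTTT
  T.TTTT
  TTT..T
Step 2: 8 trees catch fire, 5 burn out
  ...F.F
  .FF...
  FTTF.F
  TTTTFT
  T.TTTT
  TTT..T
Step 3: 6 trees catch fire, 8 burn out
  ......
  ......
  .FF...
  FTTF.F
  T.TTFT
  TTT..T
Step 4: 5 trees catch fire, 6 burn out
  ......
  ......
  ......
  .FF...
  F.TF.F
  TTT..T
Step 5: 3 trees catch fire, 5 burn out
  ......
  ......
  ......
  ......
  ..F...
  FTT..F

......
......
......
......
..F...
FTT..F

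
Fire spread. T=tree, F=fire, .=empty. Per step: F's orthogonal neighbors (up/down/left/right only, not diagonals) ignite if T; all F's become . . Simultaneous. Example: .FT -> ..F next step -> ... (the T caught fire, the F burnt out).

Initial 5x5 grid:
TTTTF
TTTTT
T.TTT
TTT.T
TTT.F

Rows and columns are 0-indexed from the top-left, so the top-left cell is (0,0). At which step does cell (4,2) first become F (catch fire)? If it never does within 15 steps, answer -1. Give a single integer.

Step 1: cell (4,2)='T' (+3 fires, +2 burnt)
Step 2: cell (4,2)='T' (+3 fires, +3 burnt)
Step 3: cell (4,2)='T' (+3 fires, +3 burnt)
Step 4: cell (4,2)='T' (+3 fires, +3 burnt)
Step 5: cell (4,2)='T' (+2 fires, +3 burnt)
Step 6: cell (4,2)='F' (+3 fires, +2 burnt)
  -> target ignites at step 6
Step 7: cell (4,2)='.' (+2 fires, +3 burnt)
Step 8: cell (4,2)='.' (+1 fires, +2 burnt)
Step 9: cell (4,2)='.' (+0 fires, +1 burnt)
  fire out at step 9

6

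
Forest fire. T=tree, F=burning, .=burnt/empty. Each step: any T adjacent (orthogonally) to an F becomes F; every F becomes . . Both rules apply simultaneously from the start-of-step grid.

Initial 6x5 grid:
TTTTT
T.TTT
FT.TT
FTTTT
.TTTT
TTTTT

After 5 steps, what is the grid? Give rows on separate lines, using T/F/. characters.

Step 1: 3 trees catch fire, 2 burn out
  TTTTT
  F.TTT
  .F.TT
  .FTTT
  .TTTT
  TTTTT
Step 2: 3 trees catch fire, 3 burn out
  FTTTT
  ..TTT
  ...TT
  ..FTT
  .FTTT
  TTTTT
Step 3: 4 trees catch fire, 3 burn out
  .FTTT
  ..TTT
  ...TT
  ...FT
  ..FTT
  TFTTT
Step 4: 6 trees catch fire, 4 burn out
  ..FTT
  ..TTT
  ...FT
  ....F
  ...FT
  F.FTT
Step 5: 6 trees catch fire, 6 burn out
  ...FT
  ..FFT
  ....F
  .....
  ....F
  ...FT

...FT
..FFT
....F
.....
....F
...FT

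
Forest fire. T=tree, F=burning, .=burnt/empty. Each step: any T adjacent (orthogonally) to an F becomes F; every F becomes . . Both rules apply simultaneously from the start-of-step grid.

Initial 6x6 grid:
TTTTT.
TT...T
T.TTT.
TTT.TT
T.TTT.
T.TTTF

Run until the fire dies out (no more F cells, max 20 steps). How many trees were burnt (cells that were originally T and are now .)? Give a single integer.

Answer: 24

Derivation:
Step 1: +1 fires, +1 burnt (F count now 1)
Step 2: +2 fires, +1 burnt (F count now 2)
Step 3: +3 fires, +2 burnt (F count now 3)
Step 4: +3 fires, +3 burnt (F count now 3)
Step 5: +2 fires, +3 burnt (F count now 2)
Step 6: +2 fires, +2 burnt (F count now 2)
Step 7: +1 fires, +2 burnt (F count now 1)
Step 8: +2 fires, +1 burnt (F count now 2)
Step 9: +2 fires, +2 burnt (F count now 2)
Step 10: +2 fires, +2 burnt (F count now 2)
Step 11: +1 fires, +2 burnt (F count now 1)
Step 12: +1 fires, +1 burnt (F count now 1)
Step 13: +1 fires, +1 burnt (F count now 1)
Step 14: +1 fires, +1 burnt (F count now 1)
Step 15: +0 fires, +1 burnt (F count now 0)
Fire out after step 15
Initially T: 25, now '.': 35
Total burnt (originally-T cells now '.'): 24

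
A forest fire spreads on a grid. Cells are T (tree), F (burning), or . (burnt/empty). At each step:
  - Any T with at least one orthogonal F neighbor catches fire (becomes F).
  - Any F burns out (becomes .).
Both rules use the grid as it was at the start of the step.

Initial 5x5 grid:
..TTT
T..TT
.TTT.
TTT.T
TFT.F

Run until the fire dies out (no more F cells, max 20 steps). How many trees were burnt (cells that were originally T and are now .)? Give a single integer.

Step 1: +4 fires, +2 burnt (F count now 4)
Step 2: +3 fires, +4 burnt (F count now 3)
Step 3: +1 fires, +3 burnt (F count now 1)
Step 4: +1 fires, +1 burnt (F count now 1)
Step 5: +1 fires, +1 burnt (F count now 1)
Step 6: +2 fires, +1 burnt (F count now 2)
Step 7: +2 fires, +2 burnt (F count now 2)
Step 8: +0 fires, +2 burnt (F count now 0)
Fire out after step 8
Initially T: 15, now '.': 24
Total burnt (originally-T cells now '.'): 14

Answer: 14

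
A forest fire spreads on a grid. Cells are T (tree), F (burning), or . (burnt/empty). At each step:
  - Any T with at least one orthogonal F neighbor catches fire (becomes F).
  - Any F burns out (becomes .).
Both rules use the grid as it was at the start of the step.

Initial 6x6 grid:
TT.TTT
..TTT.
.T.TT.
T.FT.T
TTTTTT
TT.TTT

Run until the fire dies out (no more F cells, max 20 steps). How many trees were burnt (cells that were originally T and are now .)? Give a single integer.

Step 1: +2 fires, +1 burnt (F count now 2)
Step 2: +3 fires, +2 burnt (F count now 3)
Step 3: +6 fires, +3 burnt (F count now 6)
Step 4: +7 fires, +6 burnt (F count now 7)
Step 5: +3 fires, +7 burnt (F count now 3)
Step 6: +1 fires, +3 burnt (F count now 1)
Step 7: +0 fires, +1 burnt (F count now 0)
Fire out after step 7
Initially T: 25, now '.': 33
Total burnt (originally-T cells now '.'): 22

Answer: 22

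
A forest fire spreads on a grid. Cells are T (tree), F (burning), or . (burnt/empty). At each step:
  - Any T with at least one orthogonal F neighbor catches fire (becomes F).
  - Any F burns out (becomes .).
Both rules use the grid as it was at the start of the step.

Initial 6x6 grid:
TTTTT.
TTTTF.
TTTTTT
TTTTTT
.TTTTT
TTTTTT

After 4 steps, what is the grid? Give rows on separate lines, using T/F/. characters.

Step 1: 3 trees catch fire, 1 burn out
  TTTTF.
  TTTF..
  TTTTFT
  TTTTTT
  .TTTTT
  TTTTTT
Step 2: 5 trees catch fire, 3 burn out
  TTTF..
  TTF...
  TTTF.F
  TTTTFT
  .TTTTT
  TTTTTT
Step 3: 6 trees catch fire, 5 burn out
  TTF...
  TF....
  TTF...
  TTTF.F
  .TTTFT
  TTTTTT
Step 4: 7 trees catch fire, 6 burn out
  TF....
  F.....
  TF....
  TTF...
  .TTF.F
  TTTTFT

TF....
F.....
TF....
TTF...
.TTF.F
TTTTFT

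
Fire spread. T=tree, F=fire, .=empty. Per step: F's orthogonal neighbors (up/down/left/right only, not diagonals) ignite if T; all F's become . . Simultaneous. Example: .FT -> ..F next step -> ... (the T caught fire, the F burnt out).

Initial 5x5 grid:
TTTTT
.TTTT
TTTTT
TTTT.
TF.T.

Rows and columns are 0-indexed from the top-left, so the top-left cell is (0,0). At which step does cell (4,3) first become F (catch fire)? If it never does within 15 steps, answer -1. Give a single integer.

Step 1: cell (4,3)='T' (+2 fires, +1 burnt)
Step 2: cell (4,3)='T' (+3 fires, +2 burnt)
Step 3: cell (4,3)='T' (+4 fires, +3 burnt)
Step 4: cell (4,3)='F' (+4 fires, +4 burnt)
  -> target ignites at step 4
Step 5: cell (4,3)='.' (+4 fires, +4 burnt)
Step 6: cell (4,3)='.' (+2 fires, +4 burnt)
Step 7: cell (4,3)='.' (+1 fires, +2 burnt)
Step 8: cell (4,3)='.' (+0 fires, +1 burnt)
  fire out at step 8

4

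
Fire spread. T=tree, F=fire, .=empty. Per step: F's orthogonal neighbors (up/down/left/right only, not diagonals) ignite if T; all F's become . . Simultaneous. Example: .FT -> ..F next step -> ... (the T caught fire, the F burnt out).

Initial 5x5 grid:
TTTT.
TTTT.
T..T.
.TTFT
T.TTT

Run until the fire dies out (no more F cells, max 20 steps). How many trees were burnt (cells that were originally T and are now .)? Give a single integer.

Answer: 16

Derivation:
Step 1: +4 fires, +1 burnt (F count now 4)
Step 2: +4 fires, +4 burnt (F count now 4)
Step 3: +2 fires, +4 burnt (F count now 2)
Step 4: +2 fires, +2 burnt (F count now 2)
Step 5: +2 fires, +2 burnt (F count now 2)
Step 6: +2 fires, +2 burnt (F count now 2)
Step 7: +0 fires, +2 burnt (F count now 0)
Fire out after step 7
Initially T: 17, now '.': 24
Total burnt (originally-T cells now '.'): 16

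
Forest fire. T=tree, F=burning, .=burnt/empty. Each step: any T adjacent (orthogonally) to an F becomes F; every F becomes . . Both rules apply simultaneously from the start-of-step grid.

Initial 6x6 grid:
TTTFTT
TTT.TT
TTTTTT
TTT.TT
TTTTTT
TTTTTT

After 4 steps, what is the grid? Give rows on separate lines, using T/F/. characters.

Step 1: 2 trees catch fire, 1 burn out
  TTF.FT
  TTT.TT
  TTTTTT
  TTT.TT
  TTTTTT
  TTTTTT
Step 2: 4 trees catch fire, 2 burn out
  TF...F
  TTF.FT
  TTTTTT
  TTT.TT
  TTTTTT
  TTTTTT
Step 3: 5 trees catch fire, 4 burn out
  F.....
  TF...F
  TTFTFT
  TTT.TT
  TTTTTT
  TTTTTT
Step 4: 6 trees catch fire, 5 burn out
  ......
  F.....
  TF.F.F
  TTF.FT
  TTTTTT
  TTTTTT

......
F.....
TF.F.F
TTF.FT
TTTTTT
TTTTTT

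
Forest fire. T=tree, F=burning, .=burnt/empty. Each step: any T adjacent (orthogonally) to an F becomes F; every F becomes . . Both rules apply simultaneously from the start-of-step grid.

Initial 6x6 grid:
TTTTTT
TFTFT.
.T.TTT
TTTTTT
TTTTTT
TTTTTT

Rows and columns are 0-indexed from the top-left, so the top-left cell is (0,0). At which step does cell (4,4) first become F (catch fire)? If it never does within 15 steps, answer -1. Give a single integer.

Step 1: cell (4,4)='T' (+7 fires, +2 burnt)
Step 2: cell (4,4)='T' (+6 fires, +7 burnt)
Step 3: cell (4,4)='T' (+7 fires, +6 burnt)
Step 4: cell (4,4)='F' (+6 fires, +7 burnt)
  -> target ignites at step 4
Step 5: cell (4,4)='.' (+4 fires, +6 burnt)
Step 6: cell (4,4)='.' (+1 fires, +4 burnt)
Step 7: cell (4,4)='.' (+0 fires, +1 burnt)
  fire out at step 7

4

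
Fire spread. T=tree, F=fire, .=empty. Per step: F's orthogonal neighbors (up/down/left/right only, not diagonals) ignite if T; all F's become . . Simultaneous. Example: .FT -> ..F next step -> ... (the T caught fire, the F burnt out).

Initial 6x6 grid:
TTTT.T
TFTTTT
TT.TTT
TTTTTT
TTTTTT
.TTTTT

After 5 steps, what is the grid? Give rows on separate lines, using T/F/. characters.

Step 1: 4 trees catch fire, 1 burn out
  TFTT.T
  F.FTTT
  TF.TTT
  TTTTTT
  TTTTTT
  .TTTTT
Step 2: 5 trees catch fire, 4 burn out
  F.FT.T
  ...FTT
  F..TTT
  TFTTTT
  TTTTTT
  .TTTTT
Step 3: 6 trees catch fire, 5 burn out
  ...F.T
  ....FT
  ...FTT
  F.FTTT
  TFTTTT
  .TTTTT
Step 4: 6 trees catch fire, 6 burn out
  .....T
  .....F
  ....FT
  ...FTT
  F.FTTT
  .FTTTT
Step 5: 5 trees catch fire, 6 burn out
  .....F
  ......
  .....F
  ....FT
  ...FTT
  ..FTTT

.....F
......
.....F
....FT
...FTT
..FTTT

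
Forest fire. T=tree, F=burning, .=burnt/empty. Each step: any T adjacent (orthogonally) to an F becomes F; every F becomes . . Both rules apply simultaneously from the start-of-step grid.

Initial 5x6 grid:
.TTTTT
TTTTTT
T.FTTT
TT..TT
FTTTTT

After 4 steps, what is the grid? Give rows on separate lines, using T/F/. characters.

Step 1: 4 trees catch fire, 2 burn out
  .TTTTT
  TTFTTT
  T..FTT
  FT..TT
  .FTTTT
Step 2: 7 trees catch fire, 4 burn out
  .TFTTT
  TF.FTT
  F...FT
  .F..TT
  ..FTTT
Step 3: 7 trees catch fire, 7 burn out
  .F.FTT
  F...FT
  .....F
  ....FT
  ...FTT
Step 4: 4 trees catch fire, 7 burn out
  ....FT
  .....F
  ......
  .....F
  ....FT

....FT
.....F
......
.....F
....FT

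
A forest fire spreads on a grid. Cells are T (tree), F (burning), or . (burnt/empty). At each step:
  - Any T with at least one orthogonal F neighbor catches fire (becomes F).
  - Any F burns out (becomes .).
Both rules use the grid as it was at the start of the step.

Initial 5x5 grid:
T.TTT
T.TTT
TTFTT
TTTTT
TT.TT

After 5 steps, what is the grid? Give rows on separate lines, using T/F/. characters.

Step 1: 4 trees catch fire, 1 burn out
  T.TTT
  T.FTT
  TF.FT
  TTFTT
  TT.TT
Step 2: 6 trees catch fire, 4 burn out
  T.FTT
  T..FT
  F...F
  TF.FT
  TT.TT
Step 3: 7 trees catch fire, 6 burn out
  T..FT
  F...F
  .....
  F...F
  TF.FT
Step 4: 4 trees catch fire, 7 burn out
  F...F
  .....
  .....
  .....
  F...F
Step 5: 0 trees catch fire, 4 burn out
  .....
  .....
  .....
  .....
  .....

.....
.....
.....
.....
.....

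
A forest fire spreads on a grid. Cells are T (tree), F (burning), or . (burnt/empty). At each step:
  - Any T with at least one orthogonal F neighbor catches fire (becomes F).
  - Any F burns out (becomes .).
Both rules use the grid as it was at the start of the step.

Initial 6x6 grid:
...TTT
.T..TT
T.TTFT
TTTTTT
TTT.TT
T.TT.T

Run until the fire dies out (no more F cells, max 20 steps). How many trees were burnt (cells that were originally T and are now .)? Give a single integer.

Answer: 24

Derivation:
Step 1: +4 fires, +1 burnt (F count now 4)
Step 2: +6 fires, +4 burnt (F count now 6)
Step 3: +4 fires, +6 burnt (F count now 4)
Step 4: +3 fires, +4 burnt (F count now 3)
Step 5: +3 fires, +3 burnt (F count now 3)
Step 6: +3 fires, +3 burnt (F count now 3)
Step 7: +1 fires, +3 burnt (F count now 1)
Step 8: +0 fires, +1 burnt (F count now 0)
Fire out after step 8
Initially T: 25, now '.': 35
Total burnt (originally-T cells now '.'): 24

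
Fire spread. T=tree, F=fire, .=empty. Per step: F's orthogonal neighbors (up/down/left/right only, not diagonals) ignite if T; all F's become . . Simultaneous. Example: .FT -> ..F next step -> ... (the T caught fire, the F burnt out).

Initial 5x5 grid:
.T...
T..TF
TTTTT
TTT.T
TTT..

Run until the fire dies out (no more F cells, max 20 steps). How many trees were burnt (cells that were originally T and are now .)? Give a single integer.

Step 1: +2 fires, +1 burnt (F count now 2)
Step 2: +2 fires, +2 burnt (F count now 2)
Step 3: +1 fires, +2 burnt (F count now 1)
Step 4: +2 fires, +1 burnt (F count now 2)
Step 5: +3 fires, +2 burnt (F count now 3)
Step 6: +3 fires, +3 burnt (F count now 3)
Step 7: +1 fires, +3 burnt (F count now 1)
Step 8: +0 fires, +1 burnt (F count now 0)
Fire out after step 8
Initially T: 15, now '.': 24
Total burnt (originally-T cells now '.'): 14

Answer: 14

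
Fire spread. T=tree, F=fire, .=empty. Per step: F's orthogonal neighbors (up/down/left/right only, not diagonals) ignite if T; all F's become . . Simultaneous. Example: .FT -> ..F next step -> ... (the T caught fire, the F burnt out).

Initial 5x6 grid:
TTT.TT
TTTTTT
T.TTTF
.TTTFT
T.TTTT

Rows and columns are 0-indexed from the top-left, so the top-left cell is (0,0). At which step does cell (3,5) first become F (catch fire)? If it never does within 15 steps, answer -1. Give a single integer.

Step 1: cell (3,5)='F' (+5 fires, +2 burnt)
  -> target ignites at step 1
Step 2: cell (3,5)='.' (+6 fires, +5 burnt)
Step 3: cell (3,5)='.' (+5 fires, +6 burnt)
Step 4: cell (3,5)='.' (+1 fires, +5 burnt)
Step 5: cell (3,5)='.' (+2 fires, +1 burnt)
Step 6: cell (3,5)='.' (+2 fires, +2 burnt)
Step 7: cell (3,5)='.' (+2 fires, +2 burnt)
Step 8: cell (3,5)='.' (+0 fires, +2 burnt)
  fire out at step 8

1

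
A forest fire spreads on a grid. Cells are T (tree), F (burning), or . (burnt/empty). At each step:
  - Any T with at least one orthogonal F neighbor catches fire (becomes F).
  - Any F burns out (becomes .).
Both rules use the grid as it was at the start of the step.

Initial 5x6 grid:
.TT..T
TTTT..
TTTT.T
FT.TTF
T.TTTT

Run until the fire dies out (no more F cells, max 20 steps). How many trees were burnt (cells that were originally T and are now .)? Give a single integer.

Answer: 19

Derivation:
Step 1: +6 fires, +2 burnt (F count now 6)
Step 2: +4 fires, +6 burnt (F count now 4)
Step 3: +4 fires, +4 burnt (F count now 4)
Step 4: +4 fires, +4 burnt (F count now 4)
Step 5: +1 fires, +4 burnt (F count now 1)
Step 6: +0 fires, +1 burnt (F count now 0)
Fire out after step 6
Initially T: 20, now '.': 29
Total burnt (originally-T cells now '.'): 19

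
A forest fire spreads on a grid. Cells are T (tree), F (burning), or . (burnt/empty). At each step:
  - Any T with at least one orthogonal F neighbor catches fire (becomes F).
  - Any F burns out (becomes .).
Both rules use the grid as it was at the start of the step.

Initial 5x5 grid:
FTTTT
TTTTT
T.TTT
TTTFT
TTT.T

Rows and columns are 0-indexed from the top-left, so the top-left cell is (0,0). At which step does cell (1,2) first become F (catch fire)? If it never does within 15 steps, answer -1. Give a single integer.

Step 1: cell (1,2)='T' (+5 fires, +2 burnt)
Step 2: cell (1,2)='T' (+9 fires, +5 burnt)
Step 3: cell (1,2)='F' (+5 fires, +9 burnt)
  -> target ignites at step 3
Step 4: cell (1,2)='.' (+2 fires, +5 burnt)
Step 5: cell (1,2)='.' (+0 fires, +2 burnt)
  fire out at step 5

3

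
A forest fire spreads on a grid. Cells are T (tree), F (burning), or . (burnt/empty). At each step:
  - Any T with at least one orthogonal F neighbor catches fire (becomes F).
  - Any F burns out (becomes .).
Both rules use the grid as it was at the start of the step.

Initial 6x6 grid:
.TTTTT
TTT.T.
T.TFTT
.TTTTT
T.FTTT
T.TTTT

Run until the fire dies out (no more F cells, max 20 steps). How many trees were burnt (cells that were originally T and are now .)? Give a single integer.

Answer: 25

Derivation:
Step 1: +6 fires, +2 burnt (F count now 6)
Step 2: +7 fires, +6 burnt (F count now 7)
Step 3: +6 fires, +7 burnt (F count now 6)
Step 4: +5 fires, +6 burnt (F count now 5)
Step 5: +1 fires, +5 burnt (F count now 1)
Step 6: +0 fires, +1 burnt (F count now 0)
Fire out after step 6
Initially T: 27, now '.': 34
Total burnt (originally-T cells now '.'): 25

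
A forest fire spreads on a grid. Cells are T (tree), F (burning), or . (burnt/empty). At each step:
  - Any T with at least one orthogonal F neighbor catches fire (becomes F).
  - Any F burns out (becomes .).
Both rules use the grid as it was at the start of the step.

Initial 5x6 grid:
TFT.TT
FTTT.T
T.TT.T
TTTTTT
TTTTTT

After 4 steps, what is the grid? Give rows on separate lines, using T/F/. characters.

Step 1: 4 trees catch fire, 2 burn out
  F.F.TT
  .FTT.T
  F.TT.T
  TTTTTT
  TTTTTT
Step 2: 2 trees catch fire, 4 burn out
  ....TT
  ..FT.T
  ..TT.T
  FTTTTT
  TTTTTT
Step 3: 4 trees catch fire, 2 burn out
  ....TT
  ...F.T
  ..FT.T
  .FTTTT
  FTTTTT
Step 4: 3 trees catch fire, 4 burn out
  ....TT
  .....T
  ...F.T
  ..FTTT
  .FTTTT

....TT
.....T
...F.T
..FTTT
.FTTTT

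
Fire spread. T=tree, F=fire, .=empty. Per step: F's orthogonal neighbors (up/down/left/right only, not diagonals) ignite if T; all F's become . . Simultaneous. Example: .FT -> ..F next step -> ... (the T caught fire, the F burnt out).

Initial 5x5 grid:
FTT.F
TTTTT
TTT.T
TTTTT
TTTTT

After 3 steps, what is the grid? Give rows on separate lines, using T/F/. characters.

Step 1: 3 trees catch fire, 2 burn out
  .FT..
  FTTTF
  TTT.T
  TTTTT
  TTTTT
Step 2: 5 trees catch fire, 3 burn out
  ..F..
  .FTF.
  FTT.F
  TTTTT
  TTTTT
Step 3: 4 trees catch fire, 5 burn out
  .....
  ..F..
  .FT..
  FTTTF
  TTTTT

.....
..F..
.FT..
FTTTF
TTTTT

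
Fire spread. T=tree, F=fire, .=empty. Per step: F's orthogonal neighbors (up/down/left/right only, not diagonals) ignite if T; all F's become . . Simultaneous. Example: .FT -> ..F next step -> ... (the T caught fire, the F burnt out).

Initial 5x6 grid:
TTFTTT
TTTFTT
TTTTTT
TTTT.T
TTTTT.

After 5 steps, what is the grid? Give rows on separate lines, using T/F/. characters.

Step 1: 5 trees catch fire, 2 burn out
  TF.FTT
  TTF.FT
  TTTFTT
  TTTT.T
  TTTTT.
Step 2: 7 trees catch fire, 5 burn out
  F...FT
  TF...F
  TTF.FT
  TTTF.T
  TTTTT.
Step 3: 6 trees catch fire, 7 burn out
  .....F
  F.....
  TF...F
  TTF..T
  TTTFT.
Step 4: 5 trees catch fire, 6 burn out
  ......
  ......
  F.....
  TF...F
  TTF.F.
Step 5: 2 trees catch fire, 5 burn out
  ......
  ......
  ......
  F.....
  TF....

......
......
......
F.....
TF....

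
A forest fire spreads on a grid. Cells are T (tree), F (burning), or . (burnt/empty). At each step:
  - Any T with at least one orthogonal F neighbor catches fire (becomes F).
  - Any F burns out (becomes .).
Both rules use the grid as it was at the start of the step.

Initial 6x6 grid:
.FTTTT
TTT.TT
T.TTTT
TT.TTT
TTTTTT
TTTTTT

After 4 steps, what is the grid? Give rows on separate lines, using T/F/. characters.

Step 1: 2 trees catch fire, 1 burn out
  ..FTTT
  TFT.TT
  T.TTTT
  TT.TTT
  TTTTTT
  TTTTTT
Step 2: 3 trees catch fire, 2 burn out
  ...FTT
  F.F.TT
  T.TTTT
  TT.TTT
  TTTTTT
  TTTTTT
Step 3: 3 trees catch fire, 3 burn out
  ....FT
  ....TT
  F.FTTT
  TT.TTT
  TTTTTT
  TTTTTT
Step 4: 4 trees catch fire, 3 burn out
  .....F
  ....FT
  ...FTT
  FT.TTT
  TTTTTT
  TTTTTT

.....F
....FT
...FTT
FT.TTT
TTTTTT
TTTTTT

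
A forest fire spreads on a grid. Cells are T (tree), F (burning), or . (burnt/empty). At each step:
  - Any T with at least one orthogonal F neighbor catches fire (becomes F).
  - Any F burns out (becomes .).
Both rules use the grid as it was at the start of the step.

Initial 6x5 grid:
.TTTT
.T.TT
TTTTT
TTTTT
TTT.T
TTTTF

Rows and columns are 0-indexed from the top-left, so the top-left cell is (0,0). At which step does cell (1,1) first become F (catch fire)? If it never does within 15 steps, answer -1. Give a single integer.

Step 1: cell (1,1)='T' (+2 fires, +1 burnt)
Step 2: cell (1,1)='T' (+2 fires, +2 burnt)
Step 3: cell (1,1)='T' (+4 fires, +2 burnt)
Step 4: cell (1,1)='T' (+5 fires, +4 burnt)
Step 5: cell (1,1)='T' (+5 fires, +5 burnt)
Step 6: cell (1,1)='T' (+3 fires, +5 burnt)
Step 7: cell (1,1)='F' (+3 fires, +3 burnt)
  -> target ignites at step 7
Step 8: cell (1,1)='.' (+1 fires, +3 burnt)
Step 9: cell (1,1)='.' (+0 fires, +1 burnt)
  fire out at step 9

7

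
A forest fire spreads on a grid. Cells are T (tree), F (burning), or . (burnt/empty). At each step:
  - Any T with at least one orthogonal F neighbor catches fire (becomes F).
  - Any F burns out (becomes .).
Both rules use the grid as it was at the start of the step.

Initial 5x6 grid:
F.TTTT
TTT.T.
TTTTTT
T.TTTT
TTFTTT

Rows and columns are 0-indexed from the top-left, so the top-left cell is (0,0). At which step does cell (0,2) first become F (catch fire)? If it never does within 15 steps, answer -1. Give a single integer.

Step 1: cell (0,2)='T' (+4 fires, +2 burnt)
Step 2: cell (0,2)='T' (+6 fires, +4 burnt)
Step 3: cell (0,2)='T' (+6 fires, +6 burnt)
Step 4: cell (0,2)='F' (+3 fires, +6 burnt)
  -> target ignites at step 4
Step 5: cell (0,2)='.' (+3 fires, +3 burnt)
Step 6: cell (0,2)='.' (+1 fires, +3 burnt)
Step 7: cell (0,2)='.' (+1 fires, +1 burnt)
Step 8: cell (0,2)='.' (+0 fires, +1 burnt)
  fire out at step 8

4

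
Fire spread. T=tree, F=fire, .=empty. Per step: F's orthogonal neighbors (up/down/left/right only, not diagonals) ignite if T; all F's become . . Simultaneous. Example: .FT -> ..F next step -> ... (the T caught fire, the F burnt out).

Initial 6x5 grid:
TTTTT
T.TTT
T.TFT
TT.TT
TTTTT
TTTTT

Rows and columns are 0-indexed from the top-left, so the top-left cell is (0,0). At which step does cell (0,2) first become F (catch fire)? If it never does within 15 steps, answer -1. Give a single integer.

Step 1: cell (0,2)='T' (+4 fires, +1 burnt)
Step 2: cell (0,2)='T' (+5 fires, +4 burnt)
Step 3: cell (0,2)='F' (+5 fires, +5 burnt)
  -> target ignites at step 3
Step 4: cell (0,2)='.' (+4 fires, +5 burnt)
Step 5: cell (0,2)='.' (+4 fires, +4 burnt)
Step 6: cell (0,2)='.' (+3 fires, +4 burnt)
Step 7: cell (0,2)='.' (+1 fires, +3 burnt)
Step 8: cell (0,2)='.' (+0 fires, +1 burnt)
  fire out at step 8

3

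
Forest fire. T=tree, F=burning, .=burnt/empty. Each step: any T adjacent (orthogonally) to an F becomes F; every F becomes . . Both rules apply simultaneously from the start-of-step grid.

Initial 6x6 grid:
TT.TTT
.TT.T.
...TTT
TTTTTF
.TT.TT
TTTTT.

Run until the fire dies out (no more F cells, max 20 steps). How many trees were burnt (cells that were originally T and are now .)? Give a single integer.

Step 1: +3 fires, +1 burnt (F count now 3)
Step 2: +3 fires, +3 burnt (F count now 3)
Step 3: +4 fires, +3 burnt (F count now 4)
Step 4: +4 fires, +4 burnt (F count now 4)
Step 5: +5 fires, +4 burnt (F count now 5)
Step 6: +1 fires, +5 burnt (F count now 1)
Step 7: +1 fires, +1 burnt (F count now 1)
Step 8: +0 fires, +1 burnt (F count now 0)
Fire out after step 8
Initially T: 25, now '.': 32
Total burnt (originally-T cells now '.'): 21

Answer: 21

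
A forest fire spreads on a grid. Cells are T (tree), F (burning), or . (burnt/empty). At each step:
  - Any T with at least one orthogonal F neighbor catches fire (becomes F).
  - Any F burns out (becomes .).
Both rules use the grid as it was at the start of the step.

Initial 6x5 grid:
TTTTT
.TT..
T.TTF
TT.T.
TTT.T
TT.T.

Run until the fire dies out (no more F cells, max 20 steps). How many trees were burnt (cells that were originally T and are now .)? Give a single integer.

Step 1: +1 fires, +1 burnt (F count now 1)
Step 2: +2 fires, +1 burnt (F count now 2)
Step 3: +1 fires, +2 burnt (F count now 1)
Step 4: +2 fires, +1 burnt (F count now 2)
Step 5: +2 fires, +2 burnt (F count now 2)
Step 6: +2 fires, +2 burnt (F count now 2)
Step 7: +0 fires, +2 burnt (F count now 0)
Fire out after step 7
Initially T: 20, now '.': 20
Total burnt (originally-T cells now '.'): 10

Answer: 10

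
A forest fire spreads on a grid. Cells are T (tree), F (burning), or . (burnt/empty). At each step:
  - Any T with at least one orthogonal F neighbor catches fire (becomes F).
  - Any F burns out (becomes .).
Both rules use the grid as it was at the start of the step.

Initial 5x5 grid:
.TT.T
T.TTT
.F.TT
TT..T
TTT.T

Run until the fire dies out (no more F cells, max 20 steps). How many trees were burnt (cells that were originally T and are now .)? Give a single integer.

Answer: 5

Derivation:
Step 1: +1 fires, +1 burnt (F count now 1)
Step 2: +2 fires, +1 burnt (F count now 2)
Step 3: +2 fires, +2 burnt (F count now 2)
Step 4: +0 fires, +2 burnt (F count now 0)
Fire out after step 4
Initially T: 16, now '.': 14
Total burnt (originally-T cells now '.'): 5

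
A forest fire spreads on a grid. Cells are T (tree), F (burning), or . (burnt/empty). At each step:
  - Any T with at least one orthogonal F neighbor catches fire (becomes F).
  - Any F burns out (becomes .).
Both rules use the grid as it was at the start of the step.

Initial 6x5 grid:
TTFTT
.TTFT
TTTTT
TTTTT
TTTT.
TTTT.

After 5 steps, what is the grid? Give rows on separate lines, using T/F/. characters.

Step 1: 5 trees catch fire, 2 burn out
  TF.FT
  .TF.F
  TTTFT
  TTTTT
  TTTT.
  TTTT.
Step 2: 6 trees catch fire, 5 burn out
  F...F
  .F...
  TTF.F
  TTTFT
  TTTT.
  TTTT.
Step 3: 4 trees catch fire, 6 burn out
  .....
  .....
  TF...
  TTF.F
  TTTF.
  TTTT.
Step 4: 4 trees catch fire, 4 burn out
  .....
  .....
  F....
  TF...
  TTF..
  TTTF.
Step 5: 3 trees catch fire, 4 burn out
  .....
  .....
  .....
  F....
  TF...
  TTF..

.....
.....
.....
F....
TF...
TTF..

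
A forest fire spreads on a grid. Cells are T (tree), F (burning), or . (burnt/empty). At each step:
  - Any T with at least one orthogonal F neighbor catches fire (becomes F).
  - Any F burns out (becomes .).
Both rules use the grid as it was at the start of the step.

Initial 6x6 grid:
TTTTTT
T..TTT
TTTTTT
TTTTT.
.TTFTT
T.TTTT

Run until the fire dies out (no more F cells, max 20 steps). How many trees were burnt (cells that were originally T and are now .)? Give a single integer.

Answer: 29

Derivation:
Step 1: +4 fires, +1 burnt (F count now 4)
Step 2: +7 fires, +4 burnt (F count now 7)
Step 3: +5 fires, +7 burnt (F count now 5)
Step 4: +5 fires, +5 burnt (F count now 5)
Step 5: +4 fires, +5 burnt (F count now 4)
Step 6: +3 fires, +4 burnt (F count now 3)
Step 7: +1 fires, +3 burnt (F count now 1)
Step 8: +0 fires, +1 burnt (F count now 0)
Fire out after step 8
Initially T: 30, now '.': 35
Total burnt (originally-T cells now '.'): 29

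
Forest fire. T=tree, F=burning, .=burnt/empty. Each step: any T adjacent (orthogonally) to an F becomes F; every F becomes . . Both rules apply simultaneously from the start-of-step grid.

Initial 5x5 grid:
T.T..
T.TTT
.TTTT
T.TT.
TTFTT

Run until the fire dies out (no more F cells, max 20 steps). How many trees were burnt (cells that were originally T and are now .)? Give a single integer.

Step 1: +3 fires, +1 burnt (F count now 3)
Step 2: +4 fires, +3 burnt (F count now 4)
Step 3: +4 fires, +4 burnt (F count now 4)
Step 4: +3 fires, +4 burnt (F count now 3)
Step 5: +1 fires, +3 burnt (F count now 1)
Step 6: +0 fires, +1 burnt (F count now 0)
Fire out after step 6
Initially T: 17, now '.': 23
Total burnt (originally-T cells now '.'): 15

Answer: 15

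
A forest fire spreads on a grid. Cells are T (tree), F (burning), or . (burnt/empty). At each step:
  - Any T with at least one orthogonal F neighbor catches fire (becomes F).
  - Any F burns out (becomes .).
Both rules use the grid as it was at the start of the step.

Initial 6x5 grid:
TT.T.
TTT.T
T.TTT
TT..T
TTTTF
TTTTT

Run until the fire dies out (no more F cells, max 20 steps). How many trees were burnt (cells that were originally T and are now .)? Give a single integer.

Step 1: +3 fires, +1 burnt (F count now 3)
Step 2: +3 fires, +3 burnt (F count now 3)
Step 3: +4 fires, +3 burnt (F count now 4)
Step 4: +4 fires, +4 burnt (F count now 4)
Step 5: +3 fires, +4 burnt (F count now 3)
Step 6: +2 fires, +3 burnt (F count now 2)
Step 7: +2 fires, +2 burnt (F count now 2)
Step 8: +1 fires, +2 burnt (F count now 1)
Step 9: +0 fires, +1 burnt (F count now 0)
Fire out after step 9
Initially T: 23, now '.': 29
Total burnt (originally-T cells now '.'): 22

Answer: 22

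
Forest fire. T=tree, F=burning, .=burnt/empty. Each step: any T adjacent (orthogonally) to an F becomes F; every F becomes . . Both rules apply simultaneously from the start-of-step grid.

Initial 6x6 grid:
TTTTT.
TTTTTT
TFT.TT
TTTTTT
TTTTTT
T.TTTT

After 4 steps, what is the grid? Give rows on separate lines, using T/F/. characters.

Step 1: 4 trees catch fire, 1 burn out
  TTTTT.
  TFTTTT
  F.F.TT
  TFTTTT
  TTTTTT
  T.TTTT
Step 2: 6 trees catch fire, 4 burn out
  TFTTT.
  F.FTTT
  ....TT
  F.FTTT
  TFTTTT
  T.TTTT
Step 3: 6 trees catch fire, 6 burn out
  F.FTT.
  ...FTT
  ....TT
  ...FTT
  F.FTTT
  T.TTTT
Step 4: 6 trees catch fire, 6 burn out
  ...FT.
  ....FT
  ....TT
  ....FT
  ...FTT
  F.FTTT

...FT.
....FT
....TT
....FT
...FTT
F.FTTT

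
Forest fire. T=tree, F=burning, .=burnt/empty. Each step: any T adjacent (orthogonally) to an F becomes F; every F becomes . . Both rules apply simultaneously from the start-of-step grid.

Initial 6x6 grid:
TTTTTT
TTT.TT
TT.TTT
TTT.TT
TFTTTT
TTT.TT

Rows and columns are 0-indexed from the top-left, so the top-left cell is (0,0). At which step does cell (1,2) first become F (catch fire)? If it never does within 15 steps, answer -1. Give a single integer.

Step 1: cell (1,2)='T' (+4 fires, +1 burnt)
Step 2: cell (1,2)='T' (+6 fires, +4 burnt)
Step 3: cell (1,2)='T' (+3 fires, +6 burnt)
Step 4: cell (1,2)='F' (+6 fires, +3 burnt)
  -> target ignites at step 4
Step 5: cell (1,2)='.' (+5 fires, +6 burnt)
Step 6: cell (1,2)='.' (+4 fires, +5 burnt)
Step 7: cell (1,2)='.' (+2 fires, +4 burnt)
Step 8: cell (1,2)='.' (+1 fires, +2 burnt)
Step 9: cell (1,2)='.' (+0 fires, +1 burnt)
  fire out at step 9

4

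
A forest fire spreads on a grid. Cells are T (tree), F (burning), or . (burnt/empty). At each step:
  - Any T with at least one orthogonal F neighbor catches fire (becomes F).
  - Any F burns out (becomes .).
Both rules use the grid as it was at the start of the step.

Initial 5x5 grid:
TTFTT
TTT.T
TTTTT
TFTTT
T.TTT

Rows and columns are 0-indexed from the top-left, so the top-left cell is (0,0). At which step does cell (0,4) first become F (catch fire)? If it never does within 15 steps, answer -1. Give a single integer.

Step 1: cell (0,4)='T' (+6 fires, +2 burnt)
Step 2: cell (0,4)='F' (+8 fires, +6 burnt)
  -> target ignites at step 2
Step 3: cell (0,4)='.' (+5 fires, +8 burnt)
Step 4: cell (0,4)='.' (+2 fires, +5 burnt)
Step 5: cell (0,4)='.' (+0 fires, +2 burnt)
  fire out at step 5

2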